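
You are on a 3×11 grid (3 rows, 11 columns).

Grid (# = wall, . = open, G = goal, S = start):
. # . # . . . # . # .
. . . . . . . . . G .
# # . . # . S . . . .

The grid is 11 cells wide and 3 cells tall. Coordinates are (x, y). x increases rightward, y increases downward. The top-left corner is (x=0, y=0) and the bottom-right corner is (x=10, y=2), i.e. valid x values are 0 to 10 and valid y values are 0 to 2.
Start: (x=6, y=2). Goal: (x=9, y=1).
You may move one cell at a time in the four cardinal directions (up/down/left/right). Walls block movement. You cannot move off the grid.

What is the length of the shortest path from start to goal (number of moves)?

Answer: Shortest path length: 4

Derivation:
BFS from (x=6, y=2) until reaching (x=9, y=1):
  Distance 0: (x=6, y=2)
  Distance 1: (x=6, y=1), (x=5, y=2), (x=7, y=2)
  Distance 2: (x=6, y=0), (x=5, y=1), (x=7, y=1), (x=8, y=2)
  Distance 3: (x=5, y=0), (x=4, y=1), (x=8, y=1), (x=9, y=2)
  Distance 4: (x=4, y=0), (x=8, y=0), (x=3, y=1), (x=9, y=1), (x=10, y=2)  <- goal reached here
One shortest path (4 moves): (x=6, y=2) -> (x=7, y=2) -> (x=8, y=2) -> (x=9, y=2) -> (x=9, y=1)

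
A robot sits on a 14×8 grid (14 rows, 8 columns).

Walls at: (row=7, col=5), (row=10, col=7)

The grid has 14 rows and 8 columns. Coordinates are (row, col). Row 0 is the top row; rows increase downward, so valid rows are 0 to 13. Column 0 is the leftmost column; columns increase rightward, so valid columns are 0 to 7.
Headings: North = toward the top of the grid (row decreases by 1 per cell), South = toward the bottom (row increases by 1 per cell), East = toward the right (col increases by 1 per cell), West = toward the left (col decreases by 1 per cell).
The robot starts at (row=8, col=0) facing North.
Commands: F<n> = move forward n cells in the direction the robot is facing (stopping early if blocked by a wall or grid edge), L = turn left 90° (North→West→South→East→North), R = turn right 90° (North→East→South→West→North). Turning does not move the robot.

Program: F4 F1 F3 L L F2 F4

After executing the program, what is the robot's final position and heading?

Start: (row=8, col=0), facing North
  F4: move forward 4, now at (row=4, col=0)
  F1: move forward 1, now at (row=3, col=0)
  F3: move forward 3, now at (row=0, col=0)
  L: turn left, now facing West
  L: turn left, now facing South
  F2: move forward 2, now at (row=2, col=0)
  F4: move forward 4, now at (row=6, col=0)
Final: (row=6, col=0), facing South

Answer: Final position: (row=6, col=0), facing South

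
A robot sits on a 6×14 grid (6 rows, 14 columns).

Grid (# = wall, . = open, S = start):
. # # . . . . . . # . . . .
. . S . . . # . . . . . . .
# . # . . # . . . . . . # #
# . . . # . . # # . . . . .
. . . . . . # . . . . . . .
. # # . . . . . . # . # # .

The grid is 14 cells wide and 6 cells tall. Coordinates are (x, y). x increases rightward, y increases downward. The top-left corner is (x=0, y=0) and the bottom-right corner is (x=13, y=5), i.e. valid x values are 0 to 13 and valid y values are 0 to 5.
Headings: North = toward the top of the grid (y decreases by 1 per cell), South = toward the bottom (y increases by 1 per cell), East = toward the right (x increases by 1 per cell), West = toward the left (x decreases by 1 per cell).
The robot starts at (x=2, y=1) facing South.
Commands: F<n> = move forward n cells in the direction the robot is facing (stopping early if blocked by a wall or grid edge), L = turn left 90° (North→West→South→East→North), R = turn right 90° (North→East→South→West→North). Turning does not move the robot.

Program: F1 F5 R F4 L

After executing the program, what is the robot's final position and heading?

Answer: Final position: (x=0, y=1), facing South

Derivation:
Start: (x=2, y=1), facing South
  F1: move forward 0/1 (blocked), now at (x=2, y=1)
  F5: move forward 0/5 (blocked), now at (x=2, y=1)
  R: turn right, now facing West
  F4: move forward 2/4 (blocked), now at (x=0, y=1)
  L: turn left, now facing South
Final: (x=0, y=1), facing South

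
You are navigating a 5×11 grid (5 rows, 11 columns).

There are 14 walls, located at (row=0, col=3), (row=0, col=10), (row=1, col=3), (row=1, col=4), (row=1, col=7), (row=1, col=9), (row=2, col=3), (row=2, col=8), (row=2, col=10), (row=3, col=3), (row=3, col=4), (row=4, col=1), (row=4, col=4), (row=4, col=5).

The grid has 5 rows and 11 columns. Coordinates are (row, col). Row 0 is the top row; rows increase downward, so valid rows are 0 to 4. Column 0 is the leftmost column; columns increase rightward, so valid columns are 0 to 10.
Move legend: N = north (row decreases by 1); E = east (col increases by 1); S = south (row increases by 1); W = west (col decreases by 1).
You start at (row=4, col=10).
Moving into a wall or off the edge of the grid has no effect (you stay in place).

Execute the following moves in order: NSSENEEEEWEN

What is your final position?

Start: (row=4, col=10)
  N (north): (row=4, col=10) -> (row=3, col=10)
  S (south): (row=3, col=10) -> (row=4, col=10)
  S (south): blocked, stay at (row=4, col=10)
  E (east): blocked, stay at (row=4, col=10)
  N (north): (row=4, col=10) -> (row=3, col=10)
  [×4]E (east): blocked, stay at (row=3, col=10)
  W (west): (row=3, col=10) -> (row=3, col=9)
  E (east): (row=3, col=9) -> (row=3, col=10)
  N (north): blocked, stay at (row=3, col=10)
Final: (row=3, col=10)

Answer: Final position: (row=3, col=10)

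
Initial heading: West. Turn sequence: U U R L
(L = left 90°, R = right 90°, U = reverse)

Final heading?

Start: West
  U (U-turn (180°)) -> East
  U (U-turn (180°)) -> West
  R (right (90° clockwise)) -> North
  L (left (90° counter-clockwise)) -> West
Final: West

Answer: Final heading: West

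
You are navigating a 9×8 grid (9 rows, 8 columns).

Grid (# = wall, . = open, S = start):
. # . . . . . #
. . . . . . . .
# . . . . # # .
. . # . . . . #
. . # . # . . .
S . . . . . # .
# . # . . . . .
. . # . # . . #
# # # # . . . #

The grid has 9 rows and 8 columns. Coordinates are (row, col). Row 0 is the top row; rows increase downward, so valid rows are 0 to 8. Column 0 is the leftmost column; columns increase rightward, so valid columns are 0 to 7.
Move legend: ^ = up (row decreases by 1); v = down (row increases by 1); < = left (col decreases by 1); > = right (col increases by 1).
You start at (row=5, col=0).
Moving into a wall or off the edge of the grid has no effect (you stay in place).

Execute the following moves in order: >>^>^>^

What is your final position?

Answer: Final position: (row=3, col=3)

Derivation:
Start: (row=5, col=0)
  > (right): (row=5, col=0) -> (row=5, col=1)
  > (right): (row=5, col=1) -> (row=5, col=2)
  ^ (up): blocked, stay at (row=5, col=2)
  > (right): (row=5, col=2) -> (row=5, col=3)
  ^ (up): (row=5, col=3) -> (row=4, col=3)
  > (right): blocked, stay at (row=4, col=3)
  ^ (up): (row=4, col=3) -> (row=3, col=3)
Final: (row=3, col=3)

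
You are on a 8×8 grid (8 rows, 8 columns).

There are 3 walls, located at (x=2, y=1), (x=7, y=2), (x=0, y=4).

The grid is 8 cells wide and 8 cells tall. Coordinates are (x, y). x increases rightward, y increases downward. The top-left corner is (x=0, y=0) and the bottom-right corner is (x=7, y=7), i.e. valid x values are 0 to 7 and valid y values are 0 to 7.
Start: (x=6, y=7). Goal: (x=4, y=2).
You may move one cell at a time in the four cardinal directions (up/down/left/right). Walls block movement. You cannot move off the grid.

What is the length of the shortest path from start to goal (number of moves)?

BFS from (x=6, y=7) until reaching (x=4, y=2):
  Distance 0: (x=6, y=7)
  Distance 1: (x=6, y=6), (x=5, y=7), (x=7, y=7)
  Distance 2: (x=6, y=5), (x=5, y=6), (x=7, y=6), (x=4, y=7)
  Distance 3: (x=6, y=4), (x=5, y=5), (x=7, y=5), (x=4, y=6), (x=3, y=7)
  Distance 4: (x=6, y=3), (x=5, y=4), (x=7, y=4), (x=4, y=5), (x=3, y=6), (x=2, y=7)
  Distance 5: (x=6, y=2), (x=5, y=3), (x=7, y=3), (x=4, y=4), (x=3, y=5), (x=2, y=6), (x=1, y=7)
  Distance 6: (x=6, y=1), (x=5, y=2), (x=4, y=3), (x=3, y=4), (x=2, y=5), (x=1, y=6), (x=0, y=7)
  Distance 7: (x=6, y=0), (x=5, y=1), (x=7, y=1), (x=4, y=2), (x=3, y=3), (x=2, y=4), (x=1, y=5), (x=0, y=6)  <- goal reached here
One shortest path (7 moves): (x=6, y=7) -> (x=5, y=7) -> (x=4, y=7) -> (x=4, y=6) -> (x=4, y=5) -> (x=4, y=4) -> (x=4, y=3) -> (x=4, y=2)

Answer: Shortest path length: 7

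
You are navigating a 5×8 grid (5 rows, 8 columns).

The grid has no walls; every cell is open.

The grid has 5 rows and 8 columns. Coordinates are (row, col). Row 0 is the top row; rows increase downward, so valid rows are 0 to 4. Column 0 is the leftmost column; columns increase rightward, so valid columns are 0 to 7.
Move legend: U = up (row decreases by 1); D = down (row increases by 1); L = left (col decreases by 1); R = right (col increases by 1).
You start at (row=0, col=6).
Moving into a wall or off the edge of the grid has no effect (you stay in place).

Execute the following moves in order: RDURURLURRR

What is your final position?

Answer: Final position: (row=0, col=7)

Derivation:
Start: (row=0, col=6)
  R (right): (row=0, col=6) -> (row=0, col=7)
  D (down): (row=0, col=7) -> (row=1, col=7)
  U (up): (row=1, col=7) -> (row=0, col=7)
  R (right): blocked, stay at (row=0, col=7)
  U (up): blocked, stay at (row=0, col=7)
  R (right): blocked, stay at (row=0, col=7)
  L (left): (row=0, col=7) -> (row=0, col=6)
  U (up): blocked, stay at (row=0, col=6)
  R (right): (row=0, col=6) -> (row=0, col=7)
  R (right): blocked, stay at (row=0, col=7)
  R (right): blocked, stay at (row=0, col=7)
Final: (row=0, col=7)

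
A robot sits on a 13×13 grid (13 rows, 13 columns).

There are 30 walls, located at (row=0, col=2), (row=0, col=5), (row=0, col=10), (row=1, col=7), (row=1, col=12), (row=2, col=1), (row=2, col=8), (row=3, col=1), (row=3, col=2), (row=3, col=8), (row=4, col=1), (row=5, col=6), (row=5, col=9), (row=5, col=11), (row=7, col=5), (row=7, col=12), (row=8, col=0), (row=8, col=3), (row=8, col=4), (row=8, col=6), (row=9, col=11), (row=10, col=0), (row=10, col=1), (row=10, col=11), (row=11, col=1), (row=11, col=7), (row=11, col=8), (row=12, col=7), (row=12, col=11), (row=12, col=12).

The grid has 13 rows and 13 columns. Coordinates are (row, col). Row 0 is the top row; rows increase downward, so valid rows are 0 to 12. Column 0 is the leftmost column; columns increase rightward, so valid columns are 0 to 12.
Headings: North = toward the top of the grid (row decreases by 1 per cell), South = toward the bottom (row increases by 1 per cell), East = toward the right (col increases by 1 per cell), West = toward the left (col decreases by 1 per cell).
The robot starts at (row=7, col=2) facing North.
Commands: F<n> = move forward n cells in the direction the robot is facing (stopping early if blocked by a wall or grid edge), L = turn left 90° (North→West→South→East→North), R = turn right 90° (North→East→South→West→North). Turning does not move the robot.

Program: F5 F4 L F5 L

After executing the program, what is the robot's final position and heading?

Start: (row=7, col=2), facing North
  F5: move forward 3/5 (blocked), now at (row=4, col=2)
  F4: move forward 0/4 (blocked), now at (row=4, col=2)
  L: turn left, now facing West
  F5: move forward 0/5 (blocked), now at (row=4, col=2)
  L: turn left, now facing South
Final: (row=4, col=2), facing South

Answer: Final position: (row=4, col=2), facing South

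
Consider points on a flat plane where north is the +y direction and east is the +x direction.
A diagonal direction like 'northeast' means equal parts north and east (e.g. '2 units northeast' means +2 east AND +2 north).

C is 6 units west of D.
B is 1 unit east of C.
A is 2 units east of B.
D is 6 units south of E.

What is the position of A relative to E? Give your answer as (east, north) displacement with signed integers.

Place E at the origin (east=0, north=0).
  D is 6 units south of E: delta (east=+0, north=-6); D at (east=0, north=-6).
  C is 6 units west of D: delta (east=-6, north=+0); C at (east=-6, north=-6).
  B is 1 unit east of C: delta (east=+1, north=+0); B at (east=-5, north=-6).
  A is 2 units east of B: delta (east=+2, north=+0); A at (east=-3, north=-6).
Therefore A relative to E: (east=-3, north=-6).

Answer: A is at (east=-3, north=-6) relative to E.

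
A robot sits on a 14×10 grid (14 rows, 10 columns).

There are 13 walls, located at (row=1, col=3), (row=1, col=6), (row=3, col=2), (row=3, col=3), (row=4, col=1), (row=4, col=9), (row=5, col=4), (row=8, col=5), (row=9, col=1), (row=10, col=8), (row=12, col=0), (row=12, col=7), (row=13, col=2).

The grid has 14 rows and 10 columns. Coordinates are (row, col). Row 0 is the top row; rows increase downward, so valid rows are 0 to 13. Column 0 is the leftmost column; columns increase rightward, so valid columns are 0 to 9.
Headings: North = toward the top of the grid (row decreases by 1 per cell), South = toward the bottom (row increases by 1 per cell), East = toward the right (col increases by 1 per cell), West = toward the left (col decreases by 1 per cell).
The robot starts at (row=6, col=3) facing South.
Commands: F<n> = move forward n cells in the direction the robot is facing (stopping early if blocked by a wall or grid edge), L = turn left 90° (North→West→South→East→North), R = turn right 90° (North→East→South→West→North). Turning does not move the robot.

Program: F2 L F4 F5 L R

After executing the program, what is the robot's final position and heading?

Answer: Final position: (row=8, col=4), facing East

Derivation:
Start: (row=6, col=3), facing South
  F2: move forward 2, now at (row=8, col=3)
  L: turn left, now facing East
  F4: move forward 1/4 (blocked), now at (row=8, col=4)
  F5: move forward 0/5 (blocked), now at (row=8, col=4)
  L: turn left, now facing North
  R: turn right, now facing East
Final: (row=8, col=4), facing East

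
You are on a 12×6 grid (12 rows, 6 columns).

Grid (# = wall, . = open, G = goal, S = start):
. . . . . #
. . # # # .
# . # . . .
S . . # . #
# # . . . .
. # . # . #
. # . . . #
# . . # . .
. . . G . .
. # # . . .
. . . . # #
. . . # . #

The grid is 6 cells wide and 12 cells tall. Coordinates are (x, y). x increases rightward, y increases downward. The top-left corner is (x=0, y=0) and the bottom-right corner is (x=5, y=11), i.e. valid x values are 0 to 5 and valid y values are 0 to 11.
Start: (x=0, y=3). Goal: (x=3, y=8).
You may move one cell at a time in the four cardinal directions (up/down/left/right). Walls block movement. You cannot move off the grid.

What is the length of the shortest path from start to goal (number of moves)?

Answer: Shortest path length: 8

Derivation:
BFS from (x=0, y=3) until reaching (x=3, y=8):
  Distance 0: (x=0, y=3)
  Distance 1: (x=1, y=3)
  Distance 2: (x=1, y=2), (x=2, y=3)
  Distance 3: (x=1, y=1), (x=2, y=4)
  Distance 4: (x=1, y=0), (x=0, y=1), (x=3, y=4), (x=2, y=5)
  Distance 5: (x=0, y=0), (x=2, y=0), (x=4, y=4), (x=2, y=6)
  Distance 6: (x=3, y=0), (x=4, y=3), (x=5, y=4), (x=4, y=5), (x=3, y=6), (x=2, y=7)
  Distance 7: (x=4, y=0), (x=4, y=2), (x=4, y=6), (x=1, y=7), (x=2, y=8)
  Distance 8: (x=3, y=2), (x=5, y=2), (x=4, y=7), (x=1, y=8), (x=3, y=8)  <- goal reached here
One shortest path (8 moves): (x=0, y=3) -> (x=1, y=3) -> (x=2, y=3) -> (x=2, y=4) -> (x=2, y=5) -> (x=2, y=6) -> (x=2, y=7) -> (x=2, y=8) -> (x=3, y=8)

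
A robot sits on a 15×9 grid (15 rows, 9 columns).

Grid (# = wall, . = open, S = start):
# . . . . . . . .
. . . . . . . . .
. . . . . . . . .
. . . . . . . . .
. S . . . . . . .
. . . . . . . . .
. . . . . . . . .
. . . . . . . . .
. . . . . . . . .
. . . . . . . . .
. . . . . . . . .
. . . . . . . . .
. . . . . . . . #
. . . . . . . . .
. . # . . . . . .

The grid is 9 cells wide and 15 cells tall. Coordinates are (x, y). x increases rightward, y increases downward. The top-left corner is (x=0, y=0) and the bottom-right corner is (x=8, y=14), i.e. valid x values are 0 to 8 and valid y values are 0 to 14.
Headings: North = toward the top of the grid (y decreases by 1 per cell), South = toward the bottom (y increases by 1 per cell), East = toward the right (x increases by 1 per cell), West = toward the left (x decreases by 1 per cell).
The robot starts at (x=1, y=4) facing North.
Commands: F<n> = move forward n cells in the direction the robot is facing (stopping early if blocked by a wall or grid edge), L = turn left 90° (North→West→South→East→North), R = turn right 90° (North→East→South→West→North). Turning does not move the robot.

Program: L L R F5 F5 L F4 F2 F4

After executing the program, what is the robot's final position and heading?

Start: (x=1, y=4), facing North
  L: turn left, now facing West
  L: turn left, now facing South
  R: turn right, now facing West
  F5: move forward 1/5 (blocked), now at (x=0, y=4)
  F5: move forward 0/5 (blocked), now at (x=0, y=4)
  L: turn left, now facing South
  F4: move forward 4, now at (x=0, y=8)
  F2: move forward 2, now at (x=0, y=10)
  F4: move forward 4, now at (x=0, y=14)
Final: (x=0, y=14), facing South

Answer: Final position: (x=0, y=14), facing South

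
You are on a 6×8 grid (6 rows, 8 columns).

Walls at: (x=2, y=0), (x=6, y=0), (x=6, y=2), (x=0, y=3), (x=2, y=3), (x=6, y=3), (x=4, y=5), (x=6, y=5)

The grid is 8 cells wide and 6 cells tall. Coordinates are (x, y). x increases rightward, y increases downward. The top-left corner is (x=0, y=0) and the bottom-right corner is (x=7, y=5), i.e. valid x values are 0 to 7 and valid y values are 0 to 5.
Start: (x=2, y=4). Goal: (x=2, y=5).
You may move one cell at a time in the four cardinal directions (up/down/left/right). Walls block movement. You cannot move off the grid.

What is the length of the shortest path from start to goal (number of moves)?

Answer: Shortest path length: 1

Derivation:
BFS from (x=2, y=4) until reaching (x=2, y=5):
  Distance 0: (x=2, y=4)
  Distance 1: (x=1, y=4), (x=3, y=4), (x=2, y=5)  <- goal reached here
One shortest path (1 moves): (x=2, y=4) -> (x=2, y=5)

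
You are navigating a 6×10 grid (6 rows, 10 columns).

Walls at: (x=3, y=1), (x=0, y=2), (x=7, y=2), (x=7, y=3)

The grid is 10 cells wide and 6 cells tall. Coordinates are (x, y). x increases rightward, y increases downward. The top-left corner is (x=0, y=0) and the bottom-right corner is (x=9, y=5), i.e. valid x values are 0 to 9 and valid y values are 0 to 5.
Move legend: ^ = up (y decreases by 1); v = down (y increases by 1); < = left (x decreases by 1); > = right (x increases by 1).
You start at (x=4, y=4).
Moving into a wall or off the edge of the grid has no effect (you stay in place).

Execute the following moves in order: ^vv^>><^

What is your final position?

Answer: Final position: (x=5, y=3)

Derivation:
Start: (x=4, y=4)
  ^ (up): (x=4, y=4) -> (x=4, y=3)
  v (down): (x=4, y=3) -> (x=4, y=4)
  v (down): (x=4, y=4) -> (x=4, y=5)
  ^ (up): (x=4, y=5) -> (x=4, y=4)
  > (right): (x=4, y=4) -> (x=5, y=4)
  > (right): (x=5, y=4) -> (x=6, y=4)
  < (left): (x=6, y=4) -> (x=5, y=4)
  ^ (up): (x=5, y=4) -> (x=5, y=3)
Final: (x=5, y=3)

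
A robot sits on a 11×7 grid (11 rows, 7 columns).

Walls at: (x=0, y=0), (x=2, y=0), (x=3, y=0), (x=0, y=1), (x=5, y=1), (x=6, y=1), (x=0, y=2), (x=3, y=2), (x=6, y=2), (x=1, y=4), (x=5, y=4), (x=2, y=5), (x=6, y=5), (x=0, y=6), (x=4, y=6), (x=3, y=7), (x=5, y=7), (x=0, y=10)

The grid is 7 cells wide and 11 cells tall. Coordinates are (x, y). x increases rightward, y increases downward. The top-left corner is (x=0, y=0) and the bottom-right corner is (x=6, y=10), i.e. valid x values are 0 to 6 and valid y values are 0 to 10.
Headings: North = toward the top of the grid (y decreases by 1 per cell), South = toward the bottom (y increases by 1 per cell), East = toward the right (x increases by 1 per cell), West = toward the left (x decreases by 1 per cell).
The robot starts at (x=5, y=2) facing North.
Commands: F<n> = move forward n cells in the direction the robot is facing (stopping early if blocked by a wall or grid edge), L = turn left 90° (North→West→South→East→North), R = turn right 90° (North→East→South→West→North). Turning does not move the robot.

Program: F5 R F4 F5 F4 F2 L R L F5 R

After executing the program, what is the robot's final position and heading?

Answer: Final position: (x=5, y=2), facing East

Derivation:
Start: (x=5, y=2), facing North
  F5: move forward 0/5 (blocked), now at (x=5, y=2)
  R: turn right, now facing East
  F4: move forward 0/4 (blocked), now at (x=5, y=2)
  F5: move forward 0/5 (blocked), now at (x=5, y=2)
  F4: move forward 0/4 (blocked), now at (x=5, y=2)
  F2: move forward 0/2 (blocked), now at (x=5, y=2)
  L: turn left, now facing North
  R: turn right, now facing East
  L: turn left, now facing North
  F5: move forward 0/5 (blocked), now at (x=5, y=2)
  R: turn right, now facing East
Final: (x=5, y=2), facing East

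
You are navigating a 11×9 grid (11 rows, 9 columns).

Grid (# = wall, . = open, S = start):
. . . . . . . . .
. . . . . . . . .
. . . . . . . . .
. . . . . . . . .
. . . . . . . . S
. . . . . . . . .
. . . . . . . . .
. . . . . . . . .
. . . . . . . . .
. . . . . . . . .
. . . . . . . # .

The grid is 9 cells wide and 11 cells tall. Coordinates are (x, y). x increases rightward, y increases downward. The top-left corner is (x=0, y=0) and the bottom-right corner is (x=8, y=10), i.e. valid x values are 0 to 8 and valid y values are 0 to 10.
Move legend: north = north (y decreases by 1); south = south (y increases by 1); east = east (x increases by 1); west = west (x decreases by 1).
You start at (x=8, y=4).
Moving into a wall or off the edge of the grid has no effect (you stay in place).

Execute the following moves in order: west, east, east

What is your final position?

Answer: Final position: (x=8, y=4)

Derivation:
Start: (x=8, y=4)
  west (west): (x=8, y=4) -> (x=7, y=4)
  east (east): (x=7, y=4) -> (x=8, y=4)
  east (east): blocked, stay at (x=8, y=4)
Final: (x=8, y=4)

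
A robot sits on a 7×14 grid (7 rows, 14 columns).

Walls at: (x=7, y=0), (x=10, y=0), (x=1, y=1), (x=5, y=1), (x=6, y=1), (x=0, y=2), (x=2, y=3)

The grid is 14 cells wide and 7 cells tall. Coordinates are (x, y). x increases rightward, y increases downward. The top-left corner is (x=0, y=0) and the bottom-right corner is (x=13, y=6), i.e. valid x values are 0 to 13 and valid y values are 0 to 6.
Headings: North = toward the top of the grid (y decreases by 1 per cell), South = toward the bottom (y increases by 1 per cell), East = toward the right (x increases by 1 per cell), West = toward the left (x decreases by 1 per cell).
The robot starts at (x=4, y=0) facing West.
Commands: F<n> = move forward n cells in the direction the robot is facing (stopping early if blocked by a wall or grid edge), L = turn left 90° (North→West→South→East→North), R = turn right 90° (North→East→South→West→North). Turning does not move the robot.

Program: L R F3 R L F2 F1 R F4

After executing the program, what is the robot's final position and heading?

Answer: Final position: (x=0, y=0), facing North

Derivation:
Start: (x=4, y=0), facing West
  L: turn left, now facing South
  R: turn right, now facing West
  F3: move forward 3, now at (x=1, y=0)
  R: turn right, now facing North
  L: turn left, now facing West
  F2: move forward 1/2 (blocked), now at (x=0, y=0)
  F1: move forward 0/1 (blocked), now at (x=0, y=0)
  R: turn right, now facing North
  F4: move forward 0/4 (blocked), now at (x=0, y=0)
Final: (x=0, y=0), facing North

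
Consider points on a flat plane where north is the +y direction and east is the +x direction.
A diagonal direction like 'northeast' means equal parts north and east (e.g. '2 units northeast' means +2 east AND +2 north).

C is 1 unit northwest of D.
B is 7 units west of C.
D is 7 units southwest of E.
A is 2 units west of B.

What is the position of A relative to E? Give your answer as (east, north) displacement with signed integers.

Place E at the origin (east=0, north=0).
  D is 7 units southwest of E: delta (east=-7, north=-7); D at (east=-7, north=-7).
  C is 1 unit northwest of D: delta (east=-1, north=+1); C at (east=-8, north=-6).
  B is 7 units west of C: delta (east=-7, north=+0); B at (east=-15, north=-6).
  A is 2 units west of B: delta (east=-2, north=+0); A at (east=-17, north=-6).
Therefore A relative to E: (east=-17, north=-6).

Answer: A is at (east=-17, north=-6) relative to E.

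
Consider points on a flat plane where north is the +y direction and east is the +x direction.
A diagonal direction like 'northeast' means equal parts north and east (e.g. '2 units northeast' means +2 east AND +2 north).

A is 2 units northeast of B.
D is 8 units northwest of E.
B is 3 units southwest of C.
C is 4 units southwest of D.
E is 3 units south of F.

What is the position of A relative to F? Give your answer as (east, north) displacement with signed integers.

Answer: A is at (east=-13, north=0) relative to F.

Derivation:
Place F at the origin (east=0, north=0).
  E is 3 units south of F: delta (east=+0, north=-3); E at (east=0, north=-3).
  D is 8 units northwest of E: delta (east=-8, north=+8); D at (east=-8, north=5).
  C is 4 units southwest of D: delta (east=-4, north=-4); C at (east=-12, north=1).
  B is 3 units southwest of C: delta (east=-3, north=-3); B at (east=-15, north=-2).
  A is 2 units northeast of B: delta (east=+2, north=+2); A at (east=-13, north=0).
Therefore A relative to F: (east=-13, north=0).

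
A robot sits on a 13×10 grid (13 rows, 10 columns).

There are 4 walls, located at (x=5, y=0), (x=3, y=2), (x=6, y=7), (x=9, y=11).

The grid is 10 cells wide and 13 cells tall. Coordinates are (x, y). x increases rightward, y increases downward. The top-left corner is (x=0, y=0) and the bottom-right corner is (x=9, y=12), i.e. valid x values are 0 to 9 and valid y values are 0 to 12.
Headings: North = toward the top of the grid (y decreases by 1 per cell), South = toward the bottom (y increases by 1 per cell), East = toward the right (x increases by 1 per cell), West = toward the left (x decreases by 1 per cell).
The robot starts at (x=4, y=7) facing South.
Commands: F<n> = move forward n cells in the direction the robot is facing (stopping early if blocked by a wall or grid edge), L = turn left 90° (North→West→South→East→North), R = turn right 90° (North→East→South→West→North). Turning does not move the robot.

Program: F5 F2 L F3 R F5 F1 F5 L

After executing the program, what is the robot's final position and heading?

Answer: Final position: (x=7, y=12), facing East

Derivation:
Start: (x=4, y=7), facing South
  F5: move forward 5, now at (x=4, y=12)
  F2: move forward 0/2 (blocked), now at (x=4, y=12)
  L: turn left, now facing East
  F3: move forward 3, now at (x=7, y=12)
  R: turn right, now facing South
  F5: move forward 0/5 (blocked), now at (x=7, y=12)
  F1: move forward 0/1 (blocked), now at (x=7, y=12)
  F5: move forward 0/5 (blocked), now at (x=7, y=12)
  L: turn left, now facing East
Final: (x=7, y=12), facing East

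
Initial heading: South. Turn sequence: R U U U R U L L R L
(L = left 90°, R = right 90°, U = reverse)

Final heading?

Start: South
  R (right (90° clockwise)) -> West
  U (U-turn (180°)) -> East
  U (U-turn (180°)) -> West
  U (U-turn (180°)) -> East
  R (right (90° clockwise)) -> South
  U (U-turn (180°)) -> North
  L (left (90° counter-clockwise)) -> West
  L (left (90° counter-clockwise)) -> South
  R (right (90° clockwise)) -> West
  L (left (90° counter-clockwise)) -> South
Final: South

Answer: Final heading: South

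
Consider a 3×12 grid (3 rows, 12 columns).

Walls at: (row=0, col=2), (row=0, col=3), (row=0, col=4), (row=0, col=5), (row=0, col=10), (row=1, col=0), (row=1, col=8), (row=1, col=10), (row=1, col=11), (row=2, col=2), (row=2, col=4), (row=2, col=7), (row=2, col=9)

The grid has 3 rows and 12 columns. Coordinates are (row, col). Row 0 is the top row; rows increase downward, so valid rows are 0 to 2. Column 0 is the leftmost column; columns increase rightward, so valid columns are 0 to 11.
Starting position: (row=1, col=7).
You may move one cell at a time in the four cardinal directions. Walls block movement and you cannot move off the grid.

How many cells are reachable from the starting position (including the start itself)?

BFS flood-fill from (row=1, col=7):
  Distance 0: (row=1, col=7)
  Distance 1: (row=0, col=7), (row=1, col=6)
  Distance 2: (row=0, col=6), (row=0, col=8), (row=1, col=5), (row=2, col=6)
  Distance 3: (row=0, col=9), (row=1, col=4), (row=2, col=5)
  Distance 4: (row=1, col=3), (row=1, col=9)
  Distance 5: (row=1, col=2), (row=2, col=3)
  Distance 6: (row=1, col=1)
  Distance 7: (row=0, col=1), (row=2, col=1)
  Distance 8: (row=0, col=0), (row=2, col=0)
Total reachable: 19 (grid has 23 open cells total)

Answer: Reachable cells: 19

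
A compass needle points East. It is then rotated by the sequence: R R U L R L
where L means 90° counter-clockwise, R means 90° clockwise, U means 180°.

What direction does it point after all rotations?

Start: East
  R (right (90° clockwise)) -> South
  R (right (90° clockwise)) -> West
  U (U-turn (180°)) -> East
  L (left (90° counter-clockwise)) -> North
  R (right (90° clockwise)) -> East
  L (left (90° counter-clockwise)) -> North
Final: North

Answer: Final heading: North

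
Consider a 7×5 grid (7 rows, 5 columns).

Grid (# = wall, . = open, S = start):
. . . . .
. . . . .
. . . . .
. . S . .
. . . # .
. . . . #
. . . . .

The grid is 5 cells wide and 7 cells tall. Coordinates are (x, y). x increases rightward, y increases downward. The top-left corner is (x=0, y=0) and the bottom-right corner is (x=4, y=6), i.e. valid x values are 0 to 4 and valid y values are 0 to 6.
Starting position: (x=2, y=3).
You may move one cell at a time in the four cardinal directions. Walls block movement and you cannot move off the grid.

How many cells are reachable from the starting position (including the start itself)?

BFS flood-fill from (x=2, y=3):
  Distance 0: (x=2, y=3)
  Distance 1: (x=2, y=2), (x=1, y=3), (x=3, y=3), (x=2, y=4)
  Distance 2: (x=2, y=1), (x=1, y=2), (x=3, y=2), (x=0, y=3), (x=4, y=3), (x=1, y=4), (x=2, y=5)
  Distance 3: (x=2, y=0), (x=1, y=1), (x=3, y=1), (x=0, y=2), (x=4, y=2), (x=0, y=4), (x=4, y=4), (x=1, y=5), (x=3, y=5), (x=2, y=6)
  Distance 4: (x=1, y=0), (x=3, y=0), (x=0, y=1), (x=4, y=1), (x=0, y=5), (x=1, y=6), (x=3, y=6)
  Distance 5: (x=0, y=0), (x=4, y=0), (x=0, y=6), (x=4, y=6)
Total reachable: 33 (grid has 33 open cells total)

Answer: Reachable cells: 33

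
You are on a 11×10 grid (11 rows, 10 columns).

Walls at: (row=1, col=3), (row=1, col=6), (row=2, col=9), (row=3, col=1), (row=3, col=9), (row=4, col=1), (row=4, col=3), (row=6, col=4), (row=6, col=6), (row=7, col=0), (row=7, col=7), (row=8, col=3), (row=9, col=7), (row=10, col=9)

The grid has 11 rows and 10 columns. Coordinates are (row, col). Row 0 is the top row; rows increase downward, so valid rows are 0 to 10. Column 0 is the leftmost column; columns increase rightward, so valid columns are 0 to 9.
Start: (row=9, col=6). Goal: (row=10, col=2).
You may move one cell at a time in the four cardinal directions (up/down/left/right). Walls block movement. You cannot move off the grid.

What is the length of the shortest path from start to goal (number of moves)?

Answer: Shortest path length: 5

Derivation:
BFS from (row=9, col=6) until reaching (row=10, col=2):
  Distance 0: (row=9, col=6)
  Distance 1: (row=8, col=6), (row=9, col=5), (row=10, col=6)
  Distance 2: (row=7, col=6), (row=8, col=5), (row=8, col=7), (row=9, col=4), (row=10, col=5), (row=10, col=7)
  Distance 3: (row=7, col=5), (row=8, col=4), (row=8, col=8), (row=9, col=3), (row=10, col=4), (row=10, col=8)
  Distance 4: (row=6, col=5), (row=7, col=4), (row=7, col=8), (row=8, col=9), (row=9, col=2), (row=9, col=8), (row=10, col=3)
  Distance 5: (row=5, col=5), (row=6, col=8), (row=7, col=3), (row=7, col=9), (row=8, col=2), (row=9, col=1), (row=9, col=9), (row=10, col=2)  <- goal reached here
One shortest path (5 moves): (row=9, col=6) -> (row=9, col=5) -> (row=9, col=4) -> (row=9, col=3) -> (row=9, col=2) -> (row=10, col=2)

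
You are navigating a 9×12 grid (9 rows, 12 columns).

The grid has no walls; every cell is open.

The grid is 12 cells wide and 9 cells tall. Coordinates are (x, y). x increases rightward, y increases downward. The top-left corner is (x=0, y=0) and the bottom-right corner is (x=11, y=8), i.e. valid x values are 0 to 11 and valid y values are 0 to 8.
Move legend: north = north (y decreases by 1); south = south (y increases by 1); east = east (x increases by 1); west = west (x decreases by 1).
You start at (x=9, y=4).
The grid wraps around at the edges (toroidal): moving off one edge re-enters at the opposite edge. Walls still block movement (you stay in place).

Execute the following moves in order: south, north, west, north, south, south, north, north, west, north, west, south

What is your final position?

Answer: Final position: (x=6, y=3)

Derivation:
Start: (x=9, y=4)
  south (south): (x=9, y=4) -> (x=9, y=5)
  north (north): (x=9, y=5) -> (x=9, y=4)
  west (west): (x=9, y=4) -> (x=8, y=4)
  north (north): (x=8, y=4) -> (x=8, y=3)
  south (south): (x=8, y=3) -> (x=8, y=4)
  south (south): (x=8, y=4) -> (x=8, y=5)
  north (north): (x=8, y=5) -> (x=8, y=4)
  north (north): (x=8, y=4) -> (x=8, y=3)
  west (west): (x=8, y=3) -> (x=7, y=3)
  north (north): (x=7, y=3) -> (x=7, y=2)
  west (west): (x=7, y=2) -> (x=6, y=2)
  south (south): (x=6, y=2) -> (x=6, y=3)
Final: (x=6, y=3)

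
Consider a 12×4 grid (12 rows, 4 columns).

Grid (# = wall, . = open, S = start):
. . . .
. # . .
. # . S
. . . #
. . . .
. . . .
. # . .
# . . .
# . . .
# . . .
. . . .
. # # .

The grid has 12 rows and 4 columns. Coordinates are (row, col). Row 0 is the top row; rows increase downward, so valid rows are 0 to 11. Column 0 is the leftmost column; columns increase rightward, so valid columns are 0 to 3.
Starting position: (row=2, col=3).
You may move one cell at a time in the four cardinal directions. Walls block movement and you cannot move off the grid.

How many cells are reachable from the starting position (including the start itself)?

Answer: Reachable cells: 39

Derivation:
BFS flood-fill from (row=2, col=3):
  Distance 0: (row=2, col=3)
  Distance 1: (row=1, col=3), (row=2, col=2)
  Distance 2: (row=0, col=3), (row=1, col=2), (row=3, col=2)
  Distance 3: (row=0, col=2), (row=3, col=1), (row=4, col=2)
  Distance 4: (row=0, col=1), (row=3, col=0), (row=4, col=1), (row=4, col=3), (row=5, col=2)
  Distance 5: (row=0, col=0), (row=2, col=0), (row=4, col=0), (row=5, col=1), (row=5, col=3), (row=6, col=2)
  Distance 6: (row=1, col=0), (row=5, col=0), (row=6, col=3), (row=7, col=2)
  Distance 7: (row=6, col=0), (row=7, col=1), (row=7, col=3), (row=8, col=2)
  Distance 8: (row=8, col=1), (row=8, col=3), (row=9, col=2)
  Distance 9: (row=9, col=1), (row=9, col=3), (row=10, col=2)
  Distance 10: (row=10, col=1), (row=10, col=3)
  Distance 11: (row=10, col=0), (row=11, col=3)
  Distance 12: (row=11, col=0)
Total reachable: 39 (grid has 39 open cells total)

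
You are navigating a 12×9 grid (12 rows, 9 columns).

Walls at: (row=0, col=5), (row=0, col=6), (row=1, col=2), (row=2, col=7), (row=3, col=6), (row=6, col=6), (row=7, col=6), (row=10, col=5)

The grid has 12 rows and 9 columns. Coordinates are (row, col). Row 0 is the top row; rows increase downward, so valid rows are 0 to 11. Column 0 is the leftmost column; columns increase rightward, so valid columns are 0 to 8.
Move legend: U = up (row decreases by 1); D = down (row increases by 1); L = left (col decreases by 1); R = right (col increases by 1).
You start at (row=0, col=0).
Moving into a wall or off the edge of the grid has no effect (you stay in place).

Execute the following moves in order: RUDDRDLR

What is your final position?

Start: (row=0, col=0)
  R (right): (row=0, col=0) -> (row=0, col=1)
  U (up): blocked, stay at (row=0, col=1)
  D (down): (row=0, col=1) -> (row=1, col=1)
  D (down): (row=1, col=1) -> (row=2, col=1)
  R (right): (row=2, col=1) -> (row=2, col=2)
  D (down): (row=2, col=2) -> (row=3, col=2)
  L (left): (row=3, col=2) -> (row=3, col=1)
  R (right): (row=3, col=1) -> (row=3, col=2)
Final: (row=3, col=2)

Answer: Final position: (row=3, col=2)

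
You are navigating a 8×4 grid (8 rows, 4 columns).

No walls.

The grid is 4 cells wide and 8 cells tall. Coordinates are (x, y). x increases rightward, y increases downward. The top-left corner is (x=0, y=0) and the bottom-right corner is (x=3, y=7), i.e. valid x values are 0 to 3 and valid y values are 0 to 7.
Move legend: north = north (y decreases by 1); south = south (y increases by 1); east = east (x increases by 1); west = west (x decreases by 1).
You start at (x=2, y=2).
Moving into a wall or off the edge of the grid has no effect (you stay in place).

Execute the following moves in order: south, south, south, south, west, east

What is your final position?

Start: (x=2, y=2)
  south (south): (x=2, y=2) -> (x=2, y=3)
  south (south): (x=2, y=3) -> (x=2, y=4)
  south (south): (x=2, y=4) -> (x=2, y=5)
  south (south): (x=2, y=5) -> (x=2, y=6)
  west (west): (x=2, y=6) -> (x=1, y=6)
  east (east): (x=1, y=6) -> (x=2, y=6)
Final: (x=2, y=6)

Answer: Final position: (x=2, y=6)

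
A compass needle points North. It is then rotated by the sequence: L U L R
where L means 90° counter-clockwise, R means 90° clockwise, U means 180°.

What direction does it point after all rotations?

Start: North
  L (left (90° counter-clockwise)) -> West
  U (U-turn (180°)) -> East
  L (left (90° counter-clockwise)) -> North
  R (right (90° clockwise)) -> East
Final: East

Answer: Final heading: East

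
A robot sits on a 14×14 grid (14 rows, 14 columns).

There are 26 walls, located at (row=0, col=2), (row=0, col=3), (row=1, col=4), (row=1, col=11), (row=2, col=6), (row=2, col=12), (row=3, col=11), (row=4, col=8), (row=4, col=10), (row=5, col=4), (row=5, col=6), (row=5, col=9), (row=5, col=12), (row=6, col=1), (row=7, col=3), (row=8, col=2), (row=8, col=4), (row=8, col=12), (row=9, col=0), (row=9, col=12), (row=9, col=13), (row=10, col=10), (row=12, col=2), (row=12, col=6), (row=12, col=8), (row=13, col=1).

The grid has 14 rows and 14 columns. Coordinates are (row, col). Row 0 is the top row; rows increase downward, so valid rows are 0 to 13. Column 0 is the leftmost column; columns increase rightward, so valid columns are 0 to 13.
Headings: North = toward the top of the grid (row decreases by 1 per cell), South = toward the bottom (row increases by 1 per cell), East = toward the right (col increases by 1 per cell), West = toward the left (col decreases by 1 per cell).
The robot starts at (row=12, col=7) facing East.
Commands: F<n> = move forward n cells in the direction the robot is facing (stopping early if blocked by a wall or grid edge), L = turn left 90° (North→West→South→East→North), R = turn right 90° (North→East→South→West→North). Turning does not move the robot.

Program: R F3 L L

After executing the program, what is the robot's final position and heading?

Answer: Final position: (row=13, col=7), facing North

Derivation:
Start: (row=12, col=7), facing East
  R: turn right, now facing South
  F3: move forward 1/3 (blocked), now at (row=13, col=7)
  L: turn left, now facing East
  L: turn left, now facing North
Final: (row=13, col=7), facing North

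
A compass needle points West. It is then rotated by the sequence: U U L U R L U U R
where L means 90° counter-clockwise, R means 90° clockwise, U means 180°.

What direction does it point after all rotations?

Answer: Final heading: East

Derivation:
Start: West
  U (U-turn (180°)) -> East
  U (U-turn (180°)) -> West
  L (left (90° counter-clockwise)) -> South
  U (U-turn (180°)) -> North
  R (right (90° clockwise)) -> East
  L (left (90° counter-clockwise)) -> North
  U (U-turn (180°)) -> South
  U (U-turn (180°)) -> North
  R (right (90° clockwise)) -> East
Final: East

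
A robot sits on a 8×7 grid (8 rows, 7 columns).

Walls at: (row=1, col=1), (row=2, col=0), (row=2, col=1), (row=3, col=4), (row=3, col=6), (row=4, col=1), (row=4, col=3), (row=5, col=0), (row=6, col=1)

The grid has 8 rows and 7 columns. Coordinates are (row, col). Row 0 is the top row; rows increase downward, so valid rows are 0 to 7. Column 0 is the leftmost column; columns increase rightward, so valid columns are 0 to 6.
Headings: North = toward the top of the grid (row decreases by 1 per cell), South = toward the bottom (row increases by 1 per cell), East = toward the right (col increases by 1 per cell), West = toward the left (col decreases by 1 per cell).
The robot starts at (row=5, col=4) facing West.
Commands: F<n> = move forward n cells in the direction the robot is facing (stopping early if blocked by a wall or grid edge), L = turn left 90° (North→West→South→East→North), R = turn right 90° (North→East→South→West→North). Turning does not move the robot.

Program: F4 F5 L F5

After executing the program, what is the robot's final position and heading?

Start: (row=5, col=4), facing West
  F4: move forward 3/4 (blocked), now at (row=5, col=1)
  F5: move forward 0/5 (blocked), now at (row=5, col=1)
  L: turn left, now facing South
  F5: move forward 0/5 (blocked), now at (row=5, col=1)
Final: (row=5, col=1), facing South

Answer: Final position: (row=5, col=1), facing South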